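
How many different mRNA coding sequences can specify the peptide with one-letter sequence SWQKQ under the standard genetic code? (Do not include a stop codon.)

48

Ser: 6 codons.
Trp: 1 codon.
Gln: 2 codons.
Lys: 2 codons.
Gln: 2 codons.
6 × 1 × 2 × 2 × 2 = 48.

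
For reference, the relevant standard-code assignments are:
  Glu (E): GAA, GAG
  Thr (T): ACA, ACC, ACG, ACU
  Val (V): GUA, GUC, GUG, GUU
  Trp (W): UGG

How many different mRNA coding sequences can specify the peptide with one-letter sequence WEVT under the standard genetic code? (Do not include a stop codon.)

32

Trp: 1 codon.
Glu: 2 codons.
Val: 4 codons.
Thr: 4 codons.
1 × 2 × 4 × 4 = 32.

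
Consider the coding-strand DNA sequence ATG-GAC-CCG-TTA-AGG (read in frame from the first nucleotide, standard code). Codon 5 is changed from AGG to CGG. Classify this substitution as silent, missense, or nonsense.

silent

Position 13 falls in codon 5: AGG → Arg.
After the substitution the codon is CGG → Arg.
Both encode Arg, so the change is synonymous.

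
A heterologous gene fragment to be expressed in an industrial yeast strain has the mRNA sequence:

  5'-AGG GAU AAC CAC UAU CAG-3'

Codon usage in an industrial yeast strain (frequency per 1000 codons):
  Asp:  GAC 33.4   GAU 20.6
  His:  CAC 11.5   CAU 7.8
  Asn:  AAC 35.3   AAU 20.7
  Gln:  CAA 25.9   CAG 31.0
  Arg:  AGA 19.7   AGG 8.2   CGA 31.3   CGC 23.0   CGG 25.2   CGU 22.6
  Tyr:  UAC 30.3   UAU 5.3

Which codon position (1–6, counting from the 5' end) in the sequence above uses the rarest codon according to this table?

Codon 1 AGG (Arg): 8.2 per 1000.
Codon 2 GAU (Asp): 20.6 per 1000.
Codon 3 AAC (Asn): 35.3 per 1000.
Codon 4 CAC (His): 11.5 per 1000.
Codon 5 UAU (Tyr): 5.3 per 1000.
Codon 6 CAG (Gln): 31.0 per 1000.
Lowest frequency is 5.3 at codon 5.

5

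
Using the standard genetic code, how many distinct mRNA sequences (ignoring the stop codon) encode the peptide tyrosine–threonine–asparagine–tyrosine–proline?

Tyr: 2 codons.
Thr: 4 codons.
Asn: 2 codons.
Tyr: 2 codons.
Pro: 4 codons.
2 × 4 × 2 × 2 × 4 = 128.

128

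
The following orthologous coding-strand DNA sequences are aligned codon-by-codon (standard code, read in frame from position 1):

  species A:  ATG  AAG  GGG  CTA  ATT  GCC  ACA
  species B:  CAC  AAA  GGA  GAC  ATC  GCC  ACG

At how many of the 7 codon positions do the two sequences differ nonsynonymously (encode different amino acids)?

Codon 1: ATG Met / CAC His — nonsynonymous.
Codon 2: AAG Lys / AAA Lys — synonymous.
Codon 3: GGG Gly / GGA Gly — synonymous.
Codon 4: CTA Leu / GAC Asp — nonsynonymous.
Codon 5: ATT Ile / ATC Ile — synonymous.
Codon 6: GCC Ala / GCC Ala — identical.
Codon 7: ACA Thr / ACG Thr — synonymous.
Nonsynonymous differences: 2.

2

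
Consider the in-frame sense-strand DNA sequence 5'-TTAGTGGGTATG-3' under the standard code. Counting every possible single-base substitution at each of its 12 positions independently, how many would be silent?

8

Codon 1 (TTA, Leu): 2 synonymous substitutions.
Codon 2 (GTG, Val): 3 synonymous substitutions.
Codon 3 (GGT, Gly): 3 synonymous substitutions.
Codon 4 (ATG, Met): 0 synonymous substitutions.
Total: 2 + 3 + 3 + 0 = 8.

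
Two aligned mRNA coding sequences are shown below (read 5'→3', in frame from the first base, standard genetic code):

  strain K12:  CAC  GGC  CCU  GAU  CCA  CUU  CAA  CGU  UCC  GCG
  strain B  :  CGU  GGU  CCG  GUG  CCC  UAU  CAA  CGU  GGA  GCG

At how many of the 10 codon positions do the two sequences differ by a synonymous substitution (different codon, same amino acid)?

3

Codon 1: CAC His / CGU Arg — nonsynonymous.
Codon 2: GGC Gly / GGU Gly — synonymous.
Codon 3: CCU Pro / CCG Pro — synonymous.
Codon 4: GAU Asp / GUG Val — nonsynonymous.
Codon 5: CCA Pro / CCC Pro — synonymous.
Codon 6: CUU Leu / UAU Tyr — nonsynonymous.
Codon 7: CAA Gln / CAA Gln — identical.
Codon 8: CGU Arg / CGU Arg — identical.
Codon 9: UCC Ser / GGA Gly — nonsynonymous.
Codon 10: GCG Ala / GCG Ala — identical.
Synonymous differences: 3.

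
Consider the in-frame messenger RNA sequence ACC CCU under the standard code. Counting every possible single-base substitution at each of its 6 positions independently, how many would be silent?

6

Codon 1 (ACC, Thr): 3 synonymous substitutions.
Codon 2 (CCU, Pro): 3 synonymous substitutions.
Total: 3 + 3 = 6.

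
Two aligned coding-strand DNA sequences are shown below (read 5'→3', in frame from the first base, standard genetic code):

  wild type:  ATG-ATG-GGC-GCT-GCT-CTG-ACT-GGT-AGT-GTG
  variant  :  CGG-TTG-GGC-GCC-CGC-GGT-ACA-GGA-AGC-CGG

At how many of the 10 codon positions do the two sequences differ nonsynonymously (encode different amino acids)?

5

Codon 1: ATG Met / CGG Arg — nonsynonymous.
Codon 2: ATG Met / TTG Leu — nonsynonymous.
Codon 3: GGC Gly / GGC Gly — identical.
Codon 4: GCT Ala / GCC Ala — synonymous.
Codon 5: GCT Ala / CGC Arg — nonsynonymous.
Codon 6: CTG Leu / GGT Gly — nonsynonymous.
Codon 7: ACT Thr / ACA Thr — synonymous.
Codon 8: GGT Gly / GGA Gly — synonymous.
Codon 9: AGT Ser / AGC Ser — synonymous.
Codon 10: GTG Val / CGG Arg — nonsynonymous.
Nonsynonymous differences: 5.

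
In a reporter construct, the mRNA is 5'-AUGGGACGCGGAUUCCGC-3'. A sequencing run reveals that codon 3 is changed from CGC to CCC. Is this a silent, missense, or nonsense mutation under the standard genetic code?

missense

Position 8 falls in codon 3: CGC → Arg.
After the substitution the codon is CCC → Pro.
Arg ≠ Pro, so this is a missense mutation.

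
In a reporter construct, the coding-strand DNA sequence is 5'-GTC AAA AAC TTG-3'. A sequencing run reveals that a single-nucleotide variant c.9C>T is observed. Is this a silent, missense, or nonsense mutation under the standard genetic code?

Position 9 falls in codon 3: AAC → Asn.
After the substitution the codon is AAT → Asn.
Both encode Asn, so the change is synonymous.

silent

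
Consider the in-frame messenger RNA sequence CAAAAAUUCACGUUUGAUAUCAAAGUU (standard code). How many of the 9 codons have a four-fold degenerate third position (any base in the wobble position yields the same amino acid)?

Codon 1 CAA (Gln): third position 2-fold.
Codon 2 AAA (Lys): third position 2-fold.
Codon 3 UUC (Phe): third position 2-fold.
Codon 4 ACG (Thr): third position 4-fold.
Codon 5 UUU (Phe): third position 2-fold.
Codon 6 GAU (Asp): third position 2-fold.
Codon 7 AUC (Ile): third position 3-fold.
Codon 8 AAA (Lys): third position 2-fold.
Codon 9 GUU (Val): third position 4-fold.
Four-fold degenerate third positions: 2.

2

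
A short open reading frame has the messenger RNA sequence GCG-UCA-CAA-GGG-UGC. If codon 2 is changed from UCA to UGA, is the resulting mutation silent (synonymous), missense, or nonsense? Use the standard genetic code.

nonsense

Position 5 falls in codon 2: UCA → Ser.
After the substitution the codon is UGA → Stop.
The new codon is a stop codon, so this is a nonsense mutation.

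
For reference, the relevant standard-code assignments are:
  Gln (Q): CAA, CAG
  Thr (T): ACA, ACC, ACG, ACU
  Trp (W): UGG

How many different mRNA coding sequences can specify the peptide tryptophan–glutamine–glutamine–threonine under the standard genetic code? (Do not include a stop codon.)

16

Trp: 1 codon.
Gln: 2 codons.
Gln: 2 codons.
Thr: 4 codons.
1 × 2 × 2 × 4 = 16.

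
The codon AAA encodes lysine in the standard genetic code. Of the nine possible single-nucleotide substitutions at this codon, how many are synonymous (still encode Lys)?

Position 1: none → 0 synonymous.
Position 2: none → 0 synonymous.
Position 3: AAG → 1 synonymous.
Total: 0 + 0 + 1 = 1.

1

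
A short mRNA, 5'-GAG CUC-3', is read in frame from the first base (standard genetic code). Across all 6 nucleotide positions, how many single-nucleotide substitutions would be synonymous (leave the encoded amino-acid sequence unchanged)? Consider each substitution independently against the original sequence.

4

Codon 1 (GAG, Glu): 1 synonymous substitution.
Codon 2 (CUC, Leu): 3 synonymous substitutions.
Total: 1 + 3 = 4.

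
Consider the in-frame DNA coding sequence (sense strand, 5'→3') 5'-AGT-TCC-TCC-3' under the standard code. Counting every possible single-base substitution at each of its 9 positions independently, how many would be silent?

7

Codon 1 (AGT, Ser): 1 synonymous substitution.
Codon 2 (TCC, Ser): 3 synonymous substitutions.
Codon 3 (TCC, Ser): 3 synonymous substitutions.
Total: 1 + 3 + 3 = 7.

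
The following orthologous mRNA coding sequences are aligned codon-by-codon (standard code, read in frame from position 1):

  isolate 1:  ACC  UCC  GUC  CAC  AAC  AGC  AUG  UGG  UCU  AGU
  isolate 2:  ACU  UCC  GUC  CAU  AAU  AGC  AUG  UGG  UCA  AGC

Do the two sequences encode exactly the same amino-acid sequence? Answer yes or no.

Codon 1: ACC Thr / ACU Thr — synonymous.
Codon 2: UCC Ser / UCC Ser — identical.
Codon 3: GUC Val / GUC Val — identical.
Codon 4: CAC His / CAU His — synonymous.
Codon 5: AAC Asn / AAU Asn — synonymous.
Codon 6: AGC Ser / AGC Ser — identical.
Codon 7: AUG Met / AUG Met — identical.
Codon 8: UGG Trp / UGG Trp — identical.
Codon 9: UCU Ser / UCA Ser — synonymous.
Codon 10: AGU Ser / AGC Ser — synonymous.
Nonsynonymous differences: 0 → same protein.

yes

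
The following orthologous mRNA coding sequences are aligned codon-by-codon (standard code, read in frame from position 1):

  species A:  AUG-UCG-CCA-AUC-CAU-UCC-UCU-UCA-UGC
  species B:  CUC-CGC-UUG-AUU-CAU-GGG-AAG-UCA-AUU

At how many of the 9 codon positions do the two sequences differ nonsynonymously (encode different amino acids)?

6

Codon 1: AUG Met / CUC Leu — nonsynonymous.
Codon 2: UCG Ser / CGC Arg — nonsynonymous.
Codon 3: CCA Pro / UUG Leu — nonsynonymous.
Codon 4: AUC Ile / AUU Ile — synonymous.
Codon 5: CAU His / CAU His — identical.
Codon 6: UCC Ser / GGG Gly — nonsynonymous.
Codon 7: UCU Ser / AAG Lys — nonsynonymous.
Codon 8: UCA Ser / UCA Ser — identical.
Codon 9: UGC Cys / AUU Ile — nonsynonymous.
Nonsynonymous differences: 6.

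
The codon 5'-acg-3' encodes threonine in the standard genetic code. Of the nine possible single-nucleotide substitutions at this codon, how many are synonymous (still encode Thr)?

Position 1: none → 0 synonymous.
Position 2: none → 0 synonymous.
Position 3: ACU, ACC, ACA → 3 synonymous.
Total: 0 + 0 + 3 = 3.

3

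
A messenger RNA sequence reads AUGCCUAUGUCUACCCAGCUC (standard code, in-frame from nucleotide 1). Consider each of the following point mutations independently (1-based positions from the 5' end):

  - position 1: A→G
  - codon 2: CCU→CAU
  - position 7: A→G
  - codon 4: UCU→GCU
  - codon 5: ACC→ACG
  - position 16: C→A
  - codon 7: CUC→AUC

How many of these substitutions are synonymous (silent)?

Codon 1: AUG (Met) → GUG (Val) — missense.
Codon 2: CCU (Pro) → CAU (His) — missense.
Codon 3: AUG (Met) → GUG (Val) — missense.
Codon 4: UCU (Ser) → GCU (Ala) — missense.
Codon 5: ACC (Thr) → ACG (Thr) — synonymous.
Codon 6: CAG (Gln) → AAG (Lys) — missense.
Codon 7: CUC (Leu) → AUC (Ile) — missense.
Synonymous: 1 of 7.

1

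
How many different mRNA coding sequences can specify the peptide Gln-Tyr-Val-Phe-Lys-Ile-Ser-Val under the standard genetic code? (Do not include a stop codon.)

4608

Gln: 2 codons.
Tyr: 2 codons.
Val: 4 codons.
Phe: 2 codons.
Lys: 2 codons.
Ile: 3 codons.
Ser: 6 codons.
Val: 4 codons.
2 × 2 × 4 × 2 × 2 × 3 × 6 × 4 = 4608.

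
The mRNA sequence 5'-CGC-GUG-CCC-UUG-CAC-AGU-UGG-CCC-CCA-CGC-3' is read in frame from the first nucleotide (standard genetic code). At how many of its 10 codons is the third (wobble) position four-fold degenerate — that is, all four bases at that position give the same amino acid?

6

Codon 1 CGC (Arg): third position 4-fold.
Codon 2 GUG (Val): third position 4-fold.
Codon 3 CCC (Pro): third position 4-fold.
Codon 4 UUG (Leu): third position 2-fold.
Codon 5 CAC (His): third position 2-fold.
Codon 6 AGU (Ser): third position 2-fold.
Codon 7 UGG (Trp): third position 1-fold.
Codon 8 CCC (Pro): third position 4-fold.
Codon 9 CCA (Pro): third position 4-fold.
Codon 10 CGC (Arg): third position 4-fold.
Four-fold degenerate third positions: 6.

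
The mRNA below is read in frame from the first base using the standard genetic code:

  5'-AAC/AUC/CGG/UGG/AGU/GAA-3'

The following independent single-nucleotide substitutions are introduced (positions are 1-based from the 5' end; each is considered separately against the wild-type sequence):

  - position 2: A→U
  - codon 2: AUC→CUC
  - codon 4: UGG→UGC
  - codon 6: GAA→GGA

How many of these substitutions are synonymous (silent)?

Codon 1: AAC (Asn) → AUC (Ile) — missense.
Codon 2: AUC (Ile) → CUC (Leu) — missense.
Codon 4: UGG (Trp) → UGC (Cys) — missense.
Codon 6: GAA (Glu) → GGA (Gly) — missense.
Synonymous: 0 of 4.

0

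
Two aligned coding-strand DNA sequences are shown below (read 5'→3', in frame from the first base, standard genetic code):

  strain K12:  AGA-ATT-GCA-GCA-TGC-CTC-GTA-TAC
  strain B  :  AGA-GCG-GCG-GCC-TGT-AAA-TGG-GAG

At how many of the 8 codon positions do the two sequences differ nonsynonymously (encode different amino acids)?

Codon 1: AGA Arg / AGA Arg — identical.
Codon 2: ATT Ile / GCG Ala — nonsynonymous.
Codon 3: GCA Ala / GCG Ala — synonymous.
Codon 4: GCA Ala / GCC Ala — synonymous.
Codon 5: TGC Cys / TGT Cys — synonymous.
Codon 6: CTC Leu / AAA Lys — nonsynonymous.
Codon 7: GTA Val / TGG Trp — nonsynonymous.
Codon 8: TAC Tyr / GAG Glu — nonsynonymous.
Nonsynonymous differences: 4.

4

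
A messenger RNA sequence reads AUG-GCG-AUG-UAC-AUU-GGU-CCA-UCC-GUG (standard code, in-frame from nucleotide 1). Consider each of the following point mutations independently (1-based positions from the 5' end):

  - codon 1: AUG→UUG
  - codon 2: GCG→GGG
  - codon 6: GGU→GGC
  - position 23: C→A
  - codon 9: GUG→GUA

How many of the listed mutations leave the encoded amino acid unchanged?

Codon 1: AUG (Met) → UUG (Leu) — missense.
Codon 2: GCG (Ala) → GGG (Gly) — missense.
Codon 6: GGU (Gly) → GGC (Gly) — synonymous.
Codon 8: UCC (Ser) → UAC (Tyr) — missense.
Codon 9: GUG (Val) → GUA (Val) — synonymous.
Synonymous: 2 of 5.

2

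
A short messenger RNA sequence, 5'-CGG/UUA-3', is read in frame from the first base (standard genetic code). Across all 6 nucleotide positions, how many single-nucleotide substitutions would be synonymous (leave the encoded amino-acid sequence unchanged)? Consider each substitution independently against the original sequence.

Codon 1 (CGG, Arg): 4 synonymous substitutions.
Codon 2 (UUA, Leu): 2 synonymous substitutions.
Total: 4 + 2 = 6.

6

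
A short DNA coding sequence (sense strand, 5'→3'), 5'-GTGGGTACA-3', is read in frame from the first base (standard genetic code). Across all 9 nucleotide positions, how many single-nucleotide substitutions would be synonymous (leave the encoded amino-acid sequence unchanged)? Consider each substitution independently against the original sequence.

Codon 1 (GTG, Val): 3 synonymous substitutions.
Codon 2 (GGT, Gly): 3 synonymous substitutions.
Codon 3 (ACA, Thr): 3 synonymous substitutions.
Total: 3 + 3 + 3 = 9.

9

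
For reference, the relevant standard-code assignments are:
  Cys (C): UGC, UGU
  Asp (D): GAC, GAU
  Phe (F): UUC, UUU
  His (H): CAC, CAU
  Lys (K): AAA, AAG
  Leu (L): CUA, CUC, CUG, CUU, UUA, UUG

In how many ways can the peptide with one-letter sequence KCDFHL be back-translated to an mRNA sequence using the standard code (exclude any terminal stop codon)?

Lys: 2 codons.
Cys: 2 codons.
Asp: 2 codons.
Phe: 2 codons.
His: 2 codons.
Leu: 6 codons.
2 × 2 × 2 × 2 × 2 × 6 = 192.

192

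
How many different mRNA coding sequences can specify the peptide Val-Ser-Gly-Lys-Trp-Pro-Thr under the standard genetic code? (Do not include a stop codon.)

Val: 4 codons.
Ser: 6 codons.
Gly: 4 codons.
Lys: 2 codons.
Trp: 1 codon.
Pro: 4 codons.
Thr: 4 codons.
4 × 6 × 4 × 2 × 1 × 4 × 4 = 3072.

3072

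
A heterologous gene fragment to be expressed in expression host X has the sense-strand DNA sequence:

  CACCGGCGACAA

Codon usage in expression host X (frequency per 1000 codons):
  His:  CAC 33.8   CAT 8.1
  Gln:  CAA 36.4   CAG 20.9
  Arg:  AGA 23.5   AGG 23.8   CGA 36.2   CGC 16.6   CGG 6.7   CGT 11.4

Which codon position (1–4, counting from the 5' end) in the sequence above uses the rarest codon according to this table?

2

Codon 1 CAC (His): 33.8 per 1000.
Codon 2 CGG (Arg): 6.7 per 1000.
Codon 3 CGA (Arg): 36.2 per 1000.
Codon 4 CAA (Gln): 36.4 per 1000.
Lowest frequency is 6.7 at codon 2.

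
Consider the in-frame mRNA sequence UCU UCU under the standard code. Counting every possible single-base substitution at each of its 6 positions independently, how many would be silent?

Codon 1 (UCU, Ser): 3 synonymous substitutions.
Codon 2 (UCU, Ser): 3 synonymous substitutions.
Total: 3 + 3 = 6.

6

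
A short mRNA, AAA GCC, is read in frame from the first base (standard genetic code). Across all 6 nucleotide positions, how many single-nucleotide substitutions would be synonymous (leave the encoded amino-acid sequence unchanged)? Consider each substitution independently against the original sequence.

Codon 1 (AAA, Lys): 1 synonymous substitution.
Codon 2 (GCC, Ala): 3 synonymous substitutions.
Total: 1 + 3 = 4.

4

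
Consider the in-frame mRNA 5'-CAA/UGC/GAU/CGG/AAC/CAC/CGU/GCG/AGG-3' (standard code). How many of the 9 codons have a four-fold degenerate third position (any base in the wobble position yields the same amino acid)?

Codon 1 CAA (Gln): third position 2-fold.
Codon 2 UGC (Cys): third position 2-fold.
Codon 3 GAU (Asp): third position 2-fold.
Codon 4 CGG (Arg): third position 4-fold.
Codon 5 AAC (Asn): third position 2-fold.
Codon 6 CAC (His): third position 2-fold.
Codon 7 CGU (Arg): third position 4-fold.
Codon 8 GCG (Ala): third position 4-fold.
Codon 9 AGG (Arg): third position 2-fold.
Four-fold degenerate third positions: 3.

3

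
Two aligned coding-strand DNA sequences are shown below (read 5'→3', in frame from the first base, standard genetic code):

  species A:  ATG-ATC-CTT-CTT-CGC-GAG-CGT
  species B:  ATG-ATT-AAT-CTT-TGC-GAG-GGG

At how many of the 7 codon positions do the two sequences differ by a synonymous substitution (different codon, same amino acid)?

1

Codon 1: ATG Met / ATG Met — identical.
Codon 2: ATC Ile / ATT Ile — synonymous.
Codon 3: CTT Leu / AAT Asn — nonsynonymous.
Codon 4: CTT Leu / CTT Leu — identical.
Codon 5: CGC Arg / TGC Cys — nonsynonymous.
Codon 6: GAG Glu / GAG Glu — identical.
Codon 7: CGT Arg / GGG Gly — nonsynonymous.
Synonymous differences: 1.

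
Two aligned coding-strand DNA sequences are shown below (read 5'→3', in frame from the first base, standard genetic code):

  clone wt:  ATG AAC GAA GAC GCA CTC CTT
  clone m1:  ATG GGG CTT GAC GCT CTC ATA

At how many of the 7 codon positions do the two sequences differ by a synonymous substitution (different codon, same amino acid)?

1

Codon 1: ATG Met / ATG Met — identical.
Codon 2: AAC Asn / GGG Gly — nonsynonymous.
Codon 3: GAA Glu / CTT Leu — nonsynonymous.
Codon 4: GAC Asp / GAC Asp — identical.
Codon 5: GCA Ala / GCT Ala — synonymous.
Codon 6: CTC Leu / CTC Leu — identical.
Codon 7: CTT Leu / ATA Ile — nonsynonymous.
Synonymous differences: 1.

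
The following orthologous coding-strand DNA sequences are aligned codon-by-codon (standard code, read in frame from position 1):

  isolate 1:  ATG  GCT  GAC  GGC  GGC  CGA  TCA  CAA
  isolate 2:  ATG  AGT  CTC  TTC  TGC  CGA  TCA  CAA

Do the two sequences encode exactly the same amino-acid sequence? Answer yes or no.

Codon 1: ATG Met / ATG Met — identical.
Codon 2: GCT Ala / AGT Ser — nonsynonymous.
Codon 3: GAC Asp / CTC Leu — nonsynonymous.
Codon 4: GGC Gly / TTC Phe — nonsynonymous.
Codon 5: GGC Gly / TGC Cys — nonsynonymous.
Codon 6: CGA Arg / CGA Arg — identical.
Codon 7: TCA Ser / TCA Ser — identical.
Codon 8: CAA Gln / CAA Gln — identical.
Nonsynonymous differences: 4 → different protein.

no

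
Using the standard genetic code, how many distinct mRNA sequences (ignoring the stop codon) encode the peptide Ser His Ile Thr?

144

Ser: 6 codons.
His: 2 codons.
Ile: 3 codons.
Thr: 4 codons.
6 × 2 × 3 × 4 = 144.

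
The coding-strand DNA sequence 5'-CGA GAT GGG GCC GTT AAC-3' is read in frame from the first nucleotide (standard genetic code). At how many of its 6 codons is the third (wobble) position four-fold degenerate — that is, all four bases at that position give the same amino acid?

Codon 1 CGA (Arg): third position 4-fold.
Codon 2 GAT (Asp): third position 2-fold.
Codon 3 GGG (Gly): third position 4-fold.
Codon 4 GCC (Ala): third position 4-fold.
Codon 5 GTT (Val): third position 4-fold.
Codon 6 AAC (Asn): third position 2-fold.
Four-fold degenerate third positions: 4.

4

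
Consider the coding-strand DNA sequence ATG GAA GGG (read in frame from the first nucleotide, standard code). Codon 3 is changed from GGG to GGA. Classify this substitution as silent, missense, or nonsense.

Position 9 falls in codon 3: GGG → Gly.
After the substitution the codon is GGA → Gly.
Both encode Gly, so the change is synonymous.

silent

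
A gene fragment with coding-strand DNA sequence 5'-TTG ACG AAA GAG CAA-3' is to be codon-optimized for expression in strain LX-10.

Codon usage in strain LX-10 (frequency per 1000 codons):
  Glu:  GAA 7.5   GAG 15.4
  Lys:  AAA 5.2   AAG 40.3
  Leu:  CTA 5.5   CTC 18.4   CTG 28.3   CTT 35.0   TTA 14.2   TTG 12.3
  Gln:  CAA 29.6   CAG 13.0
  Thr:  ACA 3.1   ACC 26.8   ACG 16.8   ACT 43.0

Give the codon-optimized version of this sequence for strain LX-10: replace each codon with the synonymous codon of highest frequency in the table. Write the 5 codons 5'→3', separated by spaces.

CTT ACT AAG GAG CAA

Codon 1 (Leu): best is CTT at 35.0.
Codon 2 (Thr): best is ACT at 43.0.
Codon 3 (Lys): best is AAG at 40.3.
Codon 4 (Glu): best is GAG at 15.4.
Codon 5 (Gln): best is CAA at 29.6.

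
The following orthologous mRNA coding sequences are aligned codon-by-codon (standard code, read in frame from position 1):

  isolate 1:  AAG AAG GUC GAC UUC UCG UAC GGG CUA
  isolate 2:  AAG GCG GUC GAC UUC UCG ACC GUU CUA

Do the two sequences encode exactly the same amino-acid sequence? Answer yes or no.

no

Codon 1: AAG Lys / AAG Lys — identical.
Codon 2: AAG Lys / GCG Ala — nonsynonymous.
Codon 3: GUC Val / GUC Val — identical.
Codon 4: GAC Asp / GAC Asp — identical.
Codon 5: UUC Phe / UUC Phe — identical.
Codon 6: UCG Ser / UCG Ser — identical.
Codon 7: UAC Tyr / ACC Thr — nonsynonymous.
Codon 8: GGG Gly / GUU Val — nonsynonymous.
Codon 9: CUA Leu / CUA Leu — identical.
Nonsynonymous differences: 3 → different protein.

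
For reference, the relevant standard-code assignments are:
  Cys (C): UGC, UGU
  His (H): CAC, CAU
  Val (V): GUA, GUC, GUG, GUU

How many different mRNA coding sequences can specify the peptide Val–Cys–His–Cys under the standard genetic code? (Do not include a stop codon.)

Val: 4 codons.
Cys: 2 codons.
His: 2 codons.
Cys: 2 codons.
4 × 2 × 2 × 2 = 32.

32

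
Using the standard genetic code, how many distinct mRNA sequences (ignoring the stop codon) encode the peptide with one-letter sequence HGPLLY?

His: 2 codons.
Gly: 4 codons.
Pro: 4 codons.
Leu: 6 codons.
Leu: 6 codons.
Tyr: 2 codons.
2 × 4 × 4 × 6 × 6 × 2 = 2304.

2304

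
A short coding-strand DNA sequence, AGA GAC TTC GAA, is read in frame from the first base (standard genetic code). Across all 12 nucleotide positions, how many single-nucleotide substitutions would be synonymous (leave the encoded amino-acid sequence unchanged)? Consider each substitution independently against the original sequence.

Codon 1 (AGA, Arg): 2 synonymous substitutions.
Codon 2 (GAC, Asp): 1 synonymous substitution.
Codon 3 (TTC, Phe): 1 synonymous substitution.
Codon 4 (GAA, Glu): 1 synonymous substitution.
Total: 2 + 1 + 1 + 1 = 5.

5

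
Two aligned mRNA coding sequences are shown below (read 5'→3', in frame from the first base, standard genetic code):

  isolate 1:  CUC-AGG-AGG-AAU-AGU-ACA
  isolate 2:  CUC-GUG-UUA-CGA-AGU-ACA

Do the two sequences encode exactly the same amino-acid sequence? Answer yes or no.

no

Codon 1: CUC Leu / CUC Leu — identical.
Codon 2: AGG Arg / GUG Val — nonsynonymous.
Codon 3: AGG Arg / UUA Leu — nonsynonymous.
Codon 4: AAU Asn / CGA Arg — nonsynonymous.
Codon 5: AGU Ser / AGU Ser — identical.
Codon 6: ACA Thr / ACA Thr — identical.
Nonsynonymous differences: 3 → different protein.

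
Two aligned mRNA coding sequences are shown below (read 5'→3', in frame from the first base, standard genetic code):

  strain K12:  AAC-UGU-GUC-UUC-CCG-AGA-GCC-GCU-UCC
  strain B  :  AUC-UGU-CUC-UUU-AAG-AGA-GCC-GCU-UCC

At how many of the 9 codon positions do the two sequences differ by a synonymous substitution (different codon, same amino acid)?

1

Codon 1: AAC Asn / AUC Ile — nonsynonymous.
Codon 2: UGU Cys / UGU Cys — identical.
Codon 3: GUC Val / CUC Leu — nonsynonymous.
Codon 4: UUC Phe / UUU Phe — synonymous.
Codon 5: CCG Pro / AAG Lys — nonsynonymous.
Codon 6: AGA Arg / AGA Arg — identical.
Codon 7: GCC Ala / GCC Ala — identical.
Codon 8: GCU Ala / GCU Ala — identical.
Codon 9: UCC Ser / UCC Ser — identical.
Synonymous differences: 1.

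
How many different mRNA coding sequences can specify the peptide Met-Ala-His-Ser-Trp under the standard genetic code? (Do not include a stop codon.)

Met: 1 codon.
Ala: 4 codons.
His: 2 codons.
Ser: 6 codons.
Trp: 1 codon.
1 × 4 × 2 × 6 × 1 = 48.

48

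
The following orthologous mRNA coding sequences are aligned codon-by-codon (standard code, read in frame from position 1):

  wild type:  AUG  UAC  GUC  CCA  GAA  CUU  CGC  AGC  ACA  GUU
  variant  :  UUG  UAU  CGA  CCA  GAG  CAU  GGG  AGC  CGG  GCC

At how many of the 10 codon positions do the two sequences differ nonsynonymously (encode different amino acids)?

Codon 1: AUG Met / UUG Leu — nonsynonymous.
Codon 2: UAC Tyr / UAU Tyr — synonymous.
Codon 3: GUC Val / CGA Arg — nonsynonymous.
Codon 4: CCA Pro / CCA Pro — identical.
Codon 5: GAA Glu / GAG Glu — synonymous.
Codon 6: CUU Leu / CAU His — nonsynonymous.
Codon 7: CGC Arg / GGG Gly — nonsynonymous.
Codon 8: AGC Ser / AGC Ser — identical.
Codon 9: ACA Thr / CGG Arg — nonsynonymous.
Codon 10: GUU Val / GCC Ala — nonsynonymous.
Nonsynonymous differences: 6.

6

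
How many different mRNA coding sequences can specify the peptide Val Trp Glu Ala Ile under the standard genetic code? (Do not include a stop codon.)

Val: 4 codons.
Trp: 1 codon.
Glu: 2 codons.
Ala: 4 codons.
Ile: 3 codons.
4 × 1 × 2 × 4 × 3 = 96.

96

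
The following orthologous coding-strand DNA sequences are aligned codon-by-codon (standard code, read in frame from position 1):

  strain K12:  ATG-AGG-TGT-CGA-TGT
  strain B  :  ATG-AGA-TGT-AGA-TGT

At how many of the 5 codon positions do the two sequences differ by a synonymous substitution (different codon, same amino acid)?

2

Codon 1: ATG Met / ATG Met — identical.
Codon 2: AGG Arg / AGA Arg — synonymous.
Codon 3: TGT Cys / TGT Cys — identical.
Codon 4: CGA Arg / AGA Arg — synonymous.
Codon 5: TGT Cys / TGT Cys — identical.
Synonymous differences: 2.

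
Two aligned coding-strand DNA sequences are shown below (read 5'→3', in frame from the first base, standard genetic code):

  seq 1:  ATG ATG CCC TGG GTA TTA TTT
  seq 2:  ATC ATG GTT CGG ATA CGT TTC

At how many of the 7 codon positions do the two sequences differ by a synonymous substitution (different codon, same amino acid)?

1

Codon 1: ATG Met / ATC Ile — nonsynonymous.
Codon 2: ATG Met / ATG Met — identical.
Codon 3: CCC Pro / GTT Val — nonsynonymous.
Codon 4: TGG Trp / CGG Arg — nonsynonymous.
Codon 5: GTA Val / ATA Ile — nonsynonymous.
Codon 6: TTA Leu / CGT Arg — nonsynonymous.
Codon 7: TTT Phe / TTC Phe — synonymous.
Synonymous differences: 1.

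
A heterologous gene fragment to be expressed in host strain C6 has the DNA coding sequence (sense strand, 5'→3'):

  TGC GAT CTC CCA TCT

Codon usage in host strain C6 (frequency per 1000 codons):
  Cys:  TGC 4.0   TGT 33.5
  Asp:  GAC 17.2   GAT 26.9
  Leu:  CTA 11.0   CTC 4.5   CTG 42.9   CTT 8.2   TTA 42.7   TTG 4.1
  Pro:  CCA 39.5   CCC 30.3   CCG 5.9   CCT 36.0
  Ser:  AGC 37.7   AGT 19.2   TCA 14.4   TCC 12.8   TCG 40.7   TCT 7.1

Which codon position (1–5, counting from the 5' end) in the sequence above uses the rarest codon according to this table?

1

Codon 1 TGC (Cys): 4.0 per 1000.
Codon 2 GAT (Asp): 26.9 per 1000.
Codon 3 CTC (Leu): 4.5 per 1000.
Codon 4 CCA (Pro): 39.5 per 1000.
Codon 5 TCT (Ser): 7.1 per 1000.
Lowest frequency is 4.0 at codon 1.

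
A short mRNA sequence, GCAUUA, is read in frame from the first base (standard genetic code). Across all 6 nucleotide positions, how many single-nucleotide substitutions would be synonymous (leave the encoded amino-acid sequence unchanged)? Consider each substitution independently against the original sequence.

Codon 1 (GCA, Ala): 3 synonymous substitutions.
Codon 2 (UUA, Leu): 2 synonymous substitutions.
Total: 3 + 2 = 5.

5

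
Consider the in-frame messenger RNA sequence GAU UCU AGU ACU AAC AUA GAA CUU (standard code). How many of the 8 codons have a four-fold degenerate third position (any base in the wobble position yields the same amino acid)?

3

Codon 1 GAU (Asp): third position 2-fold.
Codon 2 UCU (Ser): third position 4-fold.
Codon 3 AGU (Ser): third position 2-fold.
Codon 4 ACU (Thr): third position 4-fold.
Codon 5 AAC (Asn): third position 2-fold.
Codon 6 AUA (Ile): third position 3-fold.
Codon 7 GAA (Glu): third position 2-fold.
Codon 8 CUU (Leu): third position 4-fold.
Four-fold degenerate third positions: 3.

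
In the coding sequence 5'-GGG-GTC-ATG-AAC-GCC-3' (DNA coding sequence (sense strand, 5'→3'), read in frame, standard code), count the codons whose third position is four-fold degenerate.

3

Codon 1 GGG (Gly): third position 4-fold.
Codon 2 GTC (Val): third position 4-fold.
Codon 3 ATG (Met): third position 1-fold.
Codon 4 AAC (Asn): third position 2-fold.
Codon 5 GCC (Ala): third position 4-fold.
Four-fold degenerate third positions: 3.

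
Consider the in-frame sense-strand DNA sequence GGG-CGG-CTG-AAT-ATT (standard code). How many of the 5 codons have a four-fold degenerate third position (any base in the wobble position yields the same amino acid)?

Codon 1 GGG (Gly): third position 4-fold.
Codon 2 CGG (Arg): third position 4-fold.
Codon 3 CTG (Leu): third position 4-fold.
Codon 4 AAT (Asn): third position 2-fold.
Codon 5 ATT (Ile): third position 3-fold.
Four-fold degenerate third positions: 3.

3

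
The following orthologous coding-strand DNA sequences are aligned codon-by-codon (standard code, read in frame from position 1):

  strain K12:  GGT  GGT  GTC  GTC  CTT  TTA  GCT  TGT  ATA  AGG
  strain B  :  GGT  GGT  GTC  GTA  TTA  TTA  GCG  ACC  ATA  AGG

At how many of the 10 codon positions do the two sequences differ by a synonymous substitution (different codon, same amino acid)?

Codon 1: GGT Gly / GGT Gly — identical.
Codon 2: GGT Gly / GGT Gly — identical.
Codon 3: GTC Val / GTC Val — identical.
Codon 4: GTC Val / GTA Val — synonymous.
Codon 5: CTT Leu / TTA Leu — synonymous.
Codon 6: TTA Leu / TTA Leu — identical.
Codon 7: GCT Ala / GCG Ala — synonymous.
Codon 8: TGT Cys / ACC Thr — nonsynonymous.
Codon 9: ATA Ile / ATA Ile — identical.
Codon 10: AGG Arg / AGG Arg — identical.
Synonymous differences: 3.

3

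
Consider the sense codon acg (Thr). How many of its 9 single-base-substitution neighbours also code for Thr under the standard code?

Position 1: none → 0 synonymous.
Position 2: none → 0 synonymous.
Position 3: ACU, ACC, ACA → 3 synonymous.
Total: 0 + 0 + 3 = 3.

3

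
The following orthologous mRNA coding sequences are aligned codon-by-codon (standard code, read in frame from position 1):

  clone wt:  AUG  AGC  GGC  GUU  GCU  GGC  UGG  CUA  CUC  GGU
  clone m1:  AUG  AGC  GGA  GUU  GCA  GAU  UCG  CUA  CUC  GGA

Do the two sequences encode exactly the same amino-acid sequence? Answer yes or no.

no

Codon 1: AUG Met / AUG Met — identical.
Codon 2: AGC Ser / AGC Ser — identical.
Codon 3: GGC Gly / GGA Gly — synonymous.
Codon 4: GUU Val / GUU Val — identical.
Codon 5: GCU Ala / GCA Ala — synonymous.
Codon 6: GGC Gly / GAU Asp — nonsynonymous.
Codon 7: UGG Trp / UCG Ser — nonsynonymous.
Codon 8: CUA Leu / CUA Leu — identical.
Codon 9: CUC Leu / CUC Leu — identical.
Codon 10: GGU Gly / GGA Gly — synonymous.
Nonsynonymous differences: 2 → different protein.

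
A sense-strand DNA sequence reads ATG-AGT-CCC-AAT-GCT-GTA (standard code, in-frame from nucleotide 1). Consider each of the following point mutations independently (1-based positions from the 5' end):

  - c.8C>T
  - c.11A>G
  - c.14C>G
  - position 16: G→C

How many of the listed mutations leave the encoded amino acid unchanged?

0

Codon 3: CCC (Pro) → CTC (Leu) — missense.
Codon 4: AAT (Asn) → AGT (Ser) — missense.
Codon 5: GCT (Ala) → GGT (Gly) — missense.
Codon 6: GTA (Val) → CTA (Leu) — missense.
Synonymous: 0 of 4.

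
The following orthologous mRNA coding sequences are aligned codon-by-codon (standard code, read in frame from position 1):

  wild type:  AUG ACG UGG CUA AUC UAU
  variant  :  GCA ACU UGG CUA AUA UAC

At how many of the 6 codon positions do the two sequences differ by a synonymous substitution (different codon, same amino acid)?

3

Codon 1: AUG Met / GCA Ala — nonsynonymous.
Codon 2: ACG Thr / ACU Thr — synonymous.
Codon 3: UGG Trp / UGG Trp — identical.
Codon 4: CUA Leu / CUA Leu — identical.
Codon 5: AUC Ile / AUA Ile — synonymous.
Codon 6: UAU Tyr / UAC Tyr — synonymous.
Synonymous differences: 3.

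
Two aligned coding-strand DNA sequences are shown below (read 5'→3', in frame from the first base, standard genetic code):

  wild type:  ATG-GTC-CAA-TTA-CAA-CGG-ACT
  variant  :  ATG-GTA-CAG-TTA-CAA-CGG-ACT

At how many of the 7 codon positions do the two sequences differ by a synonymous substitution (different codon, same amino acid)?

Codon 1: ATG Met / ATG Met — identical.
Codon 2: GTC Val / GTA Val — synonymous.
Codon 3: CAA Gln / CAG Gln — synonymous.
Codon 4: TTA Leu / TTA Leu — identical.
Codon 5: CAA Gln / CAA Gln — identical.
Codon 6: CGG Arg / CGG Arg — identical.
Codon 7: ACT Thr / ACT Thr — identical.
Synonymous differences: 2.

2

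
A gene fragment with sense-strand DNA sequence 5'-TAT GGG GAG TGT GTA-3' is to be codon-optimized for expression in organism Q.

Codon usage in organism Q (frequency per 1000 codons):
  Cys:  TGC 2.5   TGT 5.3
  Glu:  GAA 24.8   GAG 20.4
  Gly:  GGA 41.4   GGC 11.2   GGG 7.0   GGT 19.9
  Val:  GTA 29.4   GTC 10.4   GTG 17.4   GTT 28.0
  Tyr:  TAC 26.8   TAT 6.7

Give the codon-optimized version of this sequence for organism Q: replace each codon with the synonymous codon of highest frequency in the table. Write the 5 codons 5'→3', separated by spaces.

Codon 1 (Tyr): best is TAC at 26.8.
Codon 2 (Gly): best is GGA at 41.4.
Codon 3 (Glu): best is GAA at 24.8.
Codon 4 (Cys): best is TGT at 5.3.
Codon 5 (Val): best is GTA at 29.4.

TAC GGA GAA TGT GTA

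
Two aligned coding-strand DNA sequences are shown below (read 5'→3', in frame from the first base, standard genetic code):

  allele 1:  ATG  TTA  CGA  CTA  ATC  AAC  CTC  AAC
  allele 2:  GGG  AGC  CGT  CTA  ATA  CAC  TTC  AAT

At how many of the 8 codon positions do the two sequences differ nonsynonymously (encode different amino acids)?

4

Codon 1: ATG Met / GGG Gly — nonsynonymous.
Codon 2: TTA Leu / AGC Ser — nonsynonymous.
Codon 3: CGA Arg / CGT Arg — synonymous.
Codon 4: CTA Leu / CTA Leu — identical.
Codon 5: ATC Ile / ATA Ile — synonymous.
Codon 6: AAC Asn / CAC His — nonsynonymous.
Codon 7: CTC Leu / TTC Phe — nonsynonymous.
Codon 8: AAC Asn / AAT Asn — synonymous.
Nonsynonymous differences: 4.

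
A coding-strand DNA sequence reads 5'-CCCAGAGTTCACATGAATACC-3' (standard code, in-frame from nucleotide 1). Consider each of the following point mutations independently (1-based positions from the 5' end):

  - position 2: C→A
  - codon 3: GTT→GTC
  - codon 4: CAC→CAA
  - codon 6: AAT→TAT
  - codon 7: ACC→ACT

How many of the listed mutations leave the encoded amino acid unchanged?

Codon 1: CCC (Pro) → CAC (His) — missense.
Codon 3: GTT (Val) → GTC (Val) — synonymous.
Codon 4: CAC (His) → CAA (Gln) — missense.
Codon 6: AAT (Asn) → TAT (Tyr) — missense.
Codon 7: ACC (Thr) → ACT (Thr) — synonymous.
Synonymous: 2 of 5.

2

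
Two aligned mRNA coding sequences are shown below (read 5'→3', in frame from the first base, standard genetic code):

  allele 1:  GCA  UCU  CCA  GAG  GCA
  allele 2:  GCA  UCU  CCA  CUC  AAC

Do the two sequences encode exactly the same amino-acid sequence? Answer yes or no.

Codon 1: GCA Ala / GCA Ala — identical.
Codon 2: UCU Ser / UCU Ser — identical.
Codon 3: CCA Pro / CCA Pro — identical.
Codon 4: GAG Glu / CUC Leu — nonsynonymous.
Codon 5: GCA Ala / AAC Asn — nonsynonymous.
Nonsynonymous differences: 2 → different protein.

no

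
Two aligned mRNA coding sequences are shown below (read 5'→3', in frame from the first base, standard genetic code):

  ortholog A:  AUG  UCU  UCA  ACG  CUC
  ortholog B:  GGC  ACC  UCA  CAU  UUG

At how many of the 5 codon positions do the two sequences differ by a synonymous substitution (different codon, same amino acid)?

1

Codon 1: AUG Met / GGC Gly — nonsynonymous.
Codon 2: UCU Ser / ACC Thr — nonsynonymous.
Codon 3: UCA Ser / UCA Ser — identical.
Codon 4: ACG Thr / CAU His — nonsynonymous.
Codon 5: CUC Leu / UUG Leu — synonymous.
Synonymous differences: 1.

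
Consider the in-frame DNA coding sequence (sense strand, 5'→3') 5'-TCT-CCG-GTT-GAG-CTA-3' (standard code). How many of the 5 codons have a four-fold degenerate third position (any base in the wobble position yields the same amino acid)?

Codon 1 TCT (Ser): third position 4-fold.
Codon 2 CCG (Pro): third position 4-fold.
Codon 3 GTT (Val): third position 4-fold.
Codon 4 GAG (Glu): third position 2-fold.
Codon 5 CTA (Leu): third position 4-fold.
Four-fold degenerate third positions: 4.

4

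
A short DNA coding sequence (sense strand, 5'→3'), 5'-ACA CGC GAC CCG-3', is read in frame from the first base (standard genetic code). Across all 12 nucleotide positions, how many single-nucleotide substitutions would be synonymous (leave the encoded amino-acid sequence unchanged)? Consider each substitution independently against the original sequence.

Codon 1 (ACA, Thr): 3 synonymous substitutions.
Codon 2 (CGC, Arg): 3 synonymous substitutions.
Codon 3 (GAC, Asp): 1 synonymous substitution.
Codon 4 (CCG, Pro): 3 synonymous substitutions.
Total: 3 + 3 + 1 + 3 = 10.

10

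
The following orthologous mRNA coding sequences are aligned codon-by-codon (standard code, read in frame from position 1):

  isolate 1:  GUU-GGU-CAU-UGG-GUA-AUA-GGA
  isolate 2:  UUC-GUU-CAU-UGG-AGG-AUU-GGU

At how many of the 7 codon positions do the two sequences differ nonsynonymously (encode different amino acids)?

Codon 1: GUU Val / UUC Phe — nonsynonymous.
Codon 2: GGU Gly / GUU Val — nonsynonymous.
Codon 3: CAU His / CAU His — identical.
Codon 4: UGG Trp / UGG Trp — identical.
Codon 5: GUA Val / AGG Arg — nonsynonymous.
Codon 6: AUA Ile / AUU Ile — synonymous.
Codon 7: GGA Gly / GGU Gly — synonymous.
Nonsynonymous differences: 3.

3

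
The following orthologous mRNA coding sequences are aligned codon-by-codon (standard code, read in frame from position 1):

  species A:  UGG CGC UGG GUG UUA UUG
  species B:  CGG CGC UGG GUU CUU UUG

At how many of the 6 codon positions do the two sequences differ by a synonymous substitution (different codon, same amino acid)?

2

Codon 1: UGG Trp / CGG Arg — nonsynonymous.
Codon 2: CGC Arg / CGC Arg — identical.
Codon 3: UGG Trp / UGG Trp — identical.
Codon 4: GUG Val / GUU Val — synonymous.
Codon 5: UUA Leu / CUU Leu — synonymous.
Codon 6: UUG Leu / UUG Leu — identical.
Synonymous differences: 2.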